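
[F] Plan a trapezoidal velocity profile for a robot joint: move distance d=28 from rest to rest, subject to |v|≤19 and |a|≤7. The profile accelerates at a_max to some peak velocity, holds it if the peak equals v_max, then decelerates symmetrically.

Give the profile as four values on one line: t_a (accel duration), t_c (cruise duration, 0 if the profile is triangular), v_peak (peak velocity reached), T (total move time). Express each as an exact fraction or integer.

vₘ²/aₘ = 19²/7 = 361/7
28 < 361/7 so t_c = 0
v_peak = √(28·7) = √196 = 14
t_a = 14/7 = 2; t_c = 0
T = 2·2 = 4

t_a=2 t_c=0 v_peak=14 T=4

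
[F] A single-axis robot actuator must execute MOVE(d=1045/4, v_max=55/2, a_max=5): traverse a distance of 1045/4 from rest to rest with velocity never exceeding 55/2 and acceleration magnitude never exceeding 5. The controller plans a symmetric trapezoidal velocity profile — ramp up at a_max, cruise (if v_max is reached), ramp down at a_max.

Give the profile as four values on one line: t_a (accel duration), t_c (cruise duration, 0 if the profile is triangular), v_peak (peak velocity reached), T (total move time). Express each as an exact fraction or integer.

(v_max)²/a_max = (55/2)²/5 = 605/4
1045/4 ≥ 605/4 ⇒ cruise phase
t_a = (55/2)/5 = 11/2; v_peak = 55/2
d_cruise = 1045/4 − 605/4 = 110; t_c = 110/(55/2) = 4
T = 2·11/2 + 4 = 15

t_a=11/2 t_c=4 v_peak=55/2 T=15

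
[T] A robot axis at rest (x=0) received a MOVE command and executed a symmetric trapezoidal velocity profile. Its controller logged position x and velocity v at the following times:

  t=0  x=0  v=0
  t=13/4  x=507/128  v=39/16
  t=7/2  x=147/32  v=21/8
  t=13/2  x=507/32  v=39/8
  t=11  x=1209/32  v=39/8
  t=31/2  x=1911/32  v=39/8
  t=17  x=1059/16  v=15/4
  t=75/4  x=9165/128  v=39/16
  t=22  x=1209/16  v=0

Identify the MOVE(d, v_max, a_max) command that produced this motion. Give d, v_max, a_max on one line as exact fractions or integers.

d=1209/16 v_max=39/8 a_max=3/4

final state: t=22, x=1209/16, v=0 → d = 1209/16
a_max = (39/16−0)/(13/4−0) = 3/4
max v = 39/8 over t∈[13/2,31/2] → v_max = 39/8
check: 39/8·(13/2+9) = 1209/16 ✓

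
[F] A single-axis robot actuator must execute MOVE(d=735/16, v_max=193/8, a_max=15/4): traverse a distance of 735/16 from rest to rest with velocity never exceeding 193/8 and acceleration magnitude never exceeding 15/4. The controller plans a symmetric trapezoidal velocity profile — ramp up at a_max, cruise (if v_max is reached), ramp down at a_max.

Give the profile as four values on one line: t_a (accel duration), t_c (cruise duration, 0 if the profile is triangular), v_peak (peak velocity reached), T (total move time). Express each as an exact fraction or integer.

t_a=7/2 t_c=0 v_peak=105/8 T=7

v_max²/a_max = (193/8)²/(15/4) = 37249/240
735/16 < 37249/240 so t_c = 0
v_peak = √(735/16·15/4) = √(11025/64) = 105/8
t_a = (105/8)/(15/4) = 7/2; t_c = 0
T = 2·7/2 = 7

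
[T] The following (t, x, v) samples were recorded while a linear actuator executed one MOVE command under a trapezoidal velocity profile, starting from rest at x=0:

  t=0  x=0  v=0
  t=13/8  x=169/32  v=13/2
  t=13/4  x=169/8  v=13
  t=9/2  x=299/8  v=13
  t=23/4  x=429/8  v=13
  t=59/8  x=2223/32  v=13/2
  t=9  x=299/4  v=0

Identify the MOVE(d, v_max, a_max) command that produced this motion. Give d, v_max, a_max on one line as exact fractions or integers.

final state: t=9, x=299/4, v=0 → d = 299/4
a_max = (13/2−0)/(13/8−0) = 4
max v = 13 over t∈[13/4,23/4] → v_max = 13
check: 13·(13/4+5/2) = 299/4 ✓

d=299/4 v_max=13 a_max=4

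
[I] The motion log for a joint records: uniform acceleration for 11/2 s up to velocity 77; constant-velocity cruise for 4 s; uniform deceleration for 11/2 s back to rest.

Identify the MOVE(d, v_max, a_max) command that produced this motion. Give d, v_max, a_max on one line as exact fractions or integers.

d=1463/2 v_max=77 a_max=14

a_max = 77/(11/2) = 14
d_a = ½·77·11/2 = 847/4; d_c = 77·4 = 308
d = 2·847/4 + 308 = 1463/2
t_c = 4 > 0 ⇒ limit active, v_max = 77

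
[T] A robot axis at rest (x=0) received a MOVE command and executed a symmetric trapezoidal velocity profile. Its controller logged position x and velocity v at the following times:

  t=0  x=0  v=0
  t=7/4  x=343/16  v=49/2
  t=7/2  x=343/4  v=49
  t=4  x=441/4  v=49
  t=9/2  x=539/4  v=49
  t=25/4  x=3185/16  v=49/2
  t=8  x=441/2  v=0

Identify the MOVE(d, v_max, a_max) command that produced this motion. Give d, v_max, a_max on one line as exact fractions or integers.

d=441/2 v_max=49 a_max=14

final state: t=8, x=441/2, v=0 → d = 441/2
a_max = (49/2−0)/(7/4−0) = 14
max v = 49 over t∈[7/2,9/2] → v_max = 49
check: 49·(7/2+1) = 441/2 ✓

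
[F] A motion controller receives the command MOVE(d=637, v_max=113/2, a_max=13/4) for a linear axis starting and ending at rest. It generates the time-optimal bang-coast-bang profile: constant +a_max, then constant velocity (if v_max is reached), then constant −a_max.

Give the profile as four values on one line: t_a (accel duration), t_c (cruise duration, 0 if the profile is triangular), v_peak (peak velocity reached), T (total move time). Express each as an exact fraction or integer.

(v_max)²/a_max = (113/2)²/(13/4) = 12769/13
637 < 12769/13 ⇒ no cruise
v_peak = √(637·13/4) = √(8281/4) = 91/2
t_a = (91/2)/(13/4) = 14; t_c = 0
T = 2·14 = 28

t_a=14 t_c=0 v_peak=91/2 T=28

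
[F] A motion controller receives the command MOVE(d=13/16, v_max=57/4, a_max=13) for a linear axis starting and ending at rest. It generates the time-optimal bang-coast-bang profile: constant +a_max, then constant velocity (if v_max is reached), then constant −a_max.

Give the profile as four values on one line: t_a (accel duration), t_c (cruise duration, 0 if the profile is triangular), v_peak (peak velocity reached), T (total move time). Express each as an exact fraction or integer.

t_a=1/4 t_c=0 v_peak=13/4 T=1/2

v_max²/a_max = (57/4)²/13 = 3249/208
13/16 < 3249/208 so t_c = 0
v_peak = √(13/16·13) = √(169/16) = 13/4
t_a = (13/4)/13 = 1/4; t_c = 0
T = 2·1/4 = 1/2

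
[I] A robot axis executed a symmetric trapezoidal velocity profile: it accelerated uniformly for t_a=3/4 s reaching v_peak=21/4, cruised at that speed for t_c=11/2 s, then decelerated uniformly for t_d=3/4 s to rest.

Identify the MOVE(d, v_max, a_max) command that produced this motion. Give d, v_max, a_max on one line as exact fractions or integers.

a_max = (21/4)/(3/4) = 7
d_a = ½·21/4·3/4 = 63/32; d_c = 21/4·11/2 = 231/8
d = 2·63/32 + 231/8 = 525/16
t_c = 11/2 > 0 → v_max = v_peak = 21/4

d=525/16 v_max=21/4 a_max=7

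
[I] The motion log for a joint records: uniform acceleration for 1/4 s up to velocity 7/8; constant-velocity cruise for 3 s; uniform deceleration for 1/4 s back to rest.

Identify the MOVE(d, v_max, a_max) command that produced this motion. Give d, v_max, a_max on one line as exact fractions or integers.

d=91/32 v_max=7/8 a_max=7/2

a_max = (7/8)/(1/4) = 7/2
d_a = ½·7/8·1/4 = 7/64; d_c = 7/8·3 = 21/8
d = 2·7/64 + 21/8 = 91/32
t_c = 3 > 0 so v_max = 7/8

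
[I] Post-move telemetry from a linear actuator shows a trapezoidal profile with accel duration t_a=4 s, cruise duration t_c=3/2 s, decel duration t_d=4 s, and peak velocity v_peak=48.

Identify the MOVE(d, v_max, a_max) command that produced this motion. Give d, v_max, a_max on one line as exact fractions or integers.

d=264 v_max=48 a_max=12

a_max = 48/4 = 12
d_a = ½·48·4 = 96; d_c = 48·3/2 = 72
d = 2·96 + 72 = 264
t_c = 3/2 > 0 ⇒ limit active, v_max = 48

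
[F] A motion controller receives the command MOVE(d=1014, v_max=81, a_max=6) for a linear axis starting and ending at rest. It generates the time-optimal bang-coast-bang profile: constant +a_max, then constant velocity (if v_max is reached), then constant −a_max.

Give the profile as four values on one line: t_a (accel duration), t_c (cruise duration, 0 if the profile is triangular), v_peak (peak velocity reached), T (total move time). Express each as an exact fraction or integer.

(v_max)²/a_max = 81²/6 = 2187/2
1014 < 2187/2 so t_c = 0
v_peak = √(1014·6) = √6084 = 78
t_a = 78/6 = 13; t_c = 0
T = 2·13 = 26

t_a=13 t_c=0 v_peak=78 T=26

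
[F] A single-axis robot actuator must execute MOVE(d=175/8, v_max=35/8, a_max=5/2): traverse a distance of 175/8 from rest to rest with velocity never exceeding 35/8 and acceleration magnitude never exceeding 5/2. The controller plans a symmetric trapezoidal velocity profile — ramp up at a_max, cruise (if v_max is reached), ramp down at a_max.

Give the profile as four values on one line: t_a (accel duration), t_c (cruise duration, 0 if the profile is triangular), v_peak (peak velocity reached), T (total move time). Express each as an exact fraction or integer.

t_a=7/4 t_c=13/4 v_peak=35/8 T=27/4

v_max²/a_max = (35/8)²/(5/2) = 245/32
175/8 ≥ 245/32 → trapezoidal
t_a = (35/8)/(5/2) = 7/4; v_peak = 35/8
d_cruise = 175/8 − 245/32 = 455/32; t_c = (455/32)/(35/8) = 13/4
T = 2·7/4 + 13/4 = 27/4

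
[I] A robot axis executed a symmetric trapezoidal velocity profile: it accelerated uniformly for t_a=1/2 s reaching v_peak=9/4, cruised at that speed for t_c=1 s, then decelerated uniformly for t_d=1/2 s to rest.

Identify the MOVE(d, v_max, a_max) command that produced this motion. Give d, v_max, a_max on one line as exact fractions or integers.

d=27/8 v_max=9/4 a_max=9/2

a_max = (9/4)/(1/2) = 9/2
d_a = ½·9/4·1/2 = 9/16; d_c = 9/4·1 = 9/4
d = 2·9/16 + 9/4 = 27/8
t_c = 1 > 0 ⇒ limit active, v_max = 9/4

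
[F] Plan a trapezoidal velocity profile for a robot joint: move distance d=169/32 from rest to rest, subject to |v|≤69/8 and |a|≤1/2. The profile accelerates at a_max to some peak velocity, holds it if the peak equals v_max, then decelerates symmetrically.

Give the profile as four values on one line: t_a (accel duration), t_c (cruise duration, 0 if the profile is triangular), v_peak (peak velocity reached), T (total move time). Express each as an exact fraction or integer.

vₘ²/aₘ = (69/8)²/(1/2) = 4761/32
169/32 < 4761/32 → triangular
v_peak = √(169/32·1/2) = √(169/64) = 13/8
t_a = (13/8)/(1/2) = 13/4; t_c = 0
T = 2·13/4 = 13/2

t_a=13/4 t_c=0 v_peak=13/8 T=13/2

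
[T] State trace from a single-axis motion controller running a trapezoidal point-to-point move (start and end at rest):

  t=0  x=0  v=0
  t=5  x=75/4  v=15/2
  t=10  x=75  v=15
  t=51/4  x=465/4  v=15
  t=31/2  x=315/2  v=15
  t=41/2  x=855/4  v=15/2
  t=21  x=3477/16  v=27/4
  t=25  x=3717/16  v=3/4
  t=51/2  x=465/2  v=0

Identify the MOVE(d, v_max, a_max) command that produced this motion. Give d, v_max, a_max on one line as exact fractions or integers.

final state: t=51/2, x=465/2, v=0 → d = 465/2
a_max = (15/2−0)/(5−0) = 3/2
max v = 15 over t∈[10,31/2] → v_max = 15
check: 15·(10+11/2) = 465/2 ✓

d=465/2 v_max=15 a_max=3/2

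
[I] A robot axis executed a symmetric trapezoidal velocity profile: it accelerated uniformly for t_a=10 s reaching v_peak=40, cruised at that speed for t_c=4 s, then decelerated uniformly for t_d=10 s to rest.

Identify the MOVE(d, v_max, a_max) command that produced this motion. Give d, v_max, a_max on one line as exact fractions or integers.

a_max = 40/10 = 4
d_a = ½·40·10 = 200; d_c = 40·4 = 160
d = 2·200 + 160 = 560
t_c = 4 > 0 so v_max = 40

d=560 v_max=40 a_max=4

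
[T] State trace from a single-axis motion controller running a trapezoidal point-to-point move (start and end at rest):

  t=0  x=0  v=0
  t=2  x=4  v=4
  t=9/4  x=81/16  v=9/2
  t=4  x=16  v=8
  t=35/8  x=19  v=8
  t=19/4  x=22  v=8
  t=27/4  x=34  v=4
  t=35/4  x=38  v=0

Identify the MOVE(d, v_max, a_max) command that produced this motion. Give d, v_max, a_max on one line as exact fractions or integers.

d=38 v_max=8 a_max=2

final state: t=35/4, x=38, v=0 → d = 38
a_max = (4−0)/(2−0) = 2
max v = 8 over t∈[4,19/4] → v_max = 8
check: 8·(4+3/4) = 38 ✓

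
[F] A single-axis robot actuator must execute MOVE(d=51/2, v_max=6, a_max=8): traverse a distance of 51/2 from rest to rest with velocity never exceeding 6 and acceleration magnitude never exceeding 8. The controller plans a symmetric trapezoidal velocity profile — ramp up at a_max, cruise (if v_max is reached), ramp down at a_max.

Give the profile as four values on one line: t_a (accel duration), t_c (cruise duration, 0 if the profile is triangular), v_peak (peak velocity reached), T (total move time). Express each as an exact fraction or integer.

t_a=3/4 t_c=7/2 v_peak=6 T=5

v_max²/a_max = 6²/8 = 9/2
51/2 ≥ 9/2 so v_max reached
t_a = 6/8 = 3/4; v_peak = 6
d_cruise = 51/2 − 9/2 = 21; t_c = 21/6 = 7/2
T = 2·3/4 + 7/2 = 5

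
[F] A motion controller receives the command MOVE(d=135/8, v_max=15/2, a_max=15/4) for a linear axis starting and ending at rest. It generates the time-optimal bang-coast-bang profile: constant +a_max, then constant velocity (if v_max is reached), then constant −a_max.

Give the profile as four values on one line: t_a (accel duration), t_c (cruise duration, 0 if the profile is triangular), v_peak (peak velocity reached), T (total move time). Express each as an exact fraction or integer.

t_a=2 t_c=1/4 v_peak=15/2 T=17/4

vₘ²/aₘ = (15/2)²/(15/4) = 15
135/8 ≥ 15 → trapezoidal
t_a = (15/2)/(15/4) = 2; v_peak = 15/2
d_cruise = 135/8 − 15 = 15/8; t_c = (15/8)/(15/2) = 1/4
T = 2·2 + 1/4 = 17/4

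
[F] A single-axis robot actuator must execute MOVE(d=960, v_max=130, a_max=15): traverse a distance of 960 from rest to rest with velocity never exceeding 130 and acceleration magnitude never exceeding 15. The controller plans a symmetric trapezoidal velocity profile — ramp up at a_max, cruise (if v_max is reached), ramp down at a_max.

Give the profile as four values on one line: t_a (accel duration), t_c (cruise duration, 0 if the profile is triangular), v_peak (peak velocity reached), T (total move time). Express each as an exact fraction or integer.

t_a=8 t_c=0 v_peak=120 T=16

v_max²/a_max = 130²/15 = 3380/3
960 < 3380/3 so t_c = 0
v_peak = √(960·15) = √14400 = 120
t_a = 120/15 = 8; t_c = 0
T = 2·8 = 16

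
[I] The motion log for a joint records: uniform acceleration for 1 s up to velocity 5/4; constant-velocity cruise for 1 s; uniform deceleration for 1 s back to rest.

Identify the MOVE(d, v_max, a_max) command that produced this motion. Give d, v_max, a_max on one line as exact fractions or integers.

a_max = (5/4)/1 = 5/4
d_a = ½·5/4·1 = 5/8; d_c = 5/4·1 = 5/4
d = 2·5/8 + 5/4 = 5/2
t_c = 1 > 0 → v_max = v_peak = 5/4

d=5/2 v_max=5/4 a_max=5/4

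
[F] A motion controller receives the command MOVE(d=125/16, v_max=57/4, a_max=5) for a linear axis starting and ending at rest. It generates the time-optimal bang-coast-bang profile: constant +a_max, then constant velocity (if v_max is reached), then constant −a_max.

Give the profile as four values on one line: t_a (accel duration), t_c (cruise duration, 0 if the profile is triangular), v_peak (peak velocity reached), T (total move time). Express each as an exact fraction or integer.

vₘ²/aₘ = (57/4)²/5 = 3249/80
125/16 < 3249/80 so t_c = 0
v_peak = √(125/16·5) = √(625/16) = 25/4
t_a = (25/4)/5 = 5/4; t_c = 0
T = 2·5/4 = 5/2

t_a=5/4 t_c=0 v_peak=25/4 T=5/2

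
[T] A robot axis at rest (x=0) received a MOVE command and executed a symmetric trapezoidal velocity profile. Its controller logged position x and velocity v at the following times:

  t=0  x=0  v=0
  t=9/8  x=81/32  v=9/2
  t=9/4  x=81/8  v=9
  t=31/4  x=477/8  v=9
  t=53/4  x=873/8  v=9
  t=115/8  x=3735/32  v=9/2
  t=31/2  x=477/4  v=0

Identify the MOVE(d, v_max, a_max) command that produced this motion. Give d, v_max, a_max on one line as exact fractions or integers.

d=477/4 v_max=9 a_max=4

final state: t=31/2, x=477/4, v=0 → d = 477/4
a_max = (9/2−0)/(9/8−0) = 4
max v = 9 over t∈[9/4,53/4] → v_max = 9
check: 9·(9/4+11) = 477/4 ✓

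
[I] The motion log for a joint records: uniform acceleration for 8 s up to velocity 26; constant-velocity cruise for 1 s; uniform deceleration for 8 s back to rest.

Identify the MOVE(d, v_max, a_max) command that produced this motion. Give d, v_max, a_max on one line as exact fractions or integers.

a_max = 26/8 = 13/4
d_a = ½·26·8 = 104; d_c = 26·1 = 26
d = 2·104 + 26 = 234
t_c = 1 > 0 ⇒ limit active, v_max = 26

d=234 v_max=26 a_max=13/4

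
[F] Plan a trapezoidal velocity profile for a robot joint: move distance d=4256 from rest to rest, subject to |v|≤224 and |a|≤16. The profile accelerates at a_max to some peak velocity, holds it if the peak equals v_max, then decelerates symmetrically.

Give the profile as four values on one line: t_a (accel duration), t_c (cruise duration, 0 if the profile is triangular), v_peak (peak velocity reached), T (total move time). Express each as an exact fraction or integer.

t_a=14 t_c=5 v_peak=224 T=33

vₘ²/aₘ = 224²/16 = 3136
4256 ≥ 3136 → trapezoidal
t_a = 224/16 = 14; v_peak = 224
d_cruise = 4256 − 3136 = 1120; t_c = 1120/224 = 5
T = 2·14 + 5 = 33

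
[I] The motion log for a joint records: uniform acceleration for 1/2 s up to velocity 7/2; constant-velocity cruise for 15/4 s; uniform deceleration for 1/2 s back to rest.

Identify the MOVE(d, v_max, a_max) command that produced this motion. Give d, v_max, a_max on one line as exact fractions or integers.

d=119/8 v_max=7/2 a_max=7

a_max = (7/2)/(1/2) = 7
d_a = ½·7/2·1/2 = 7/8; d_c = 7/2·15/4 = 105/8
d = 2·7/8 + 105/8 = 119/8
t_c = 15/4 > 0 → v_max = v_peak = 7/2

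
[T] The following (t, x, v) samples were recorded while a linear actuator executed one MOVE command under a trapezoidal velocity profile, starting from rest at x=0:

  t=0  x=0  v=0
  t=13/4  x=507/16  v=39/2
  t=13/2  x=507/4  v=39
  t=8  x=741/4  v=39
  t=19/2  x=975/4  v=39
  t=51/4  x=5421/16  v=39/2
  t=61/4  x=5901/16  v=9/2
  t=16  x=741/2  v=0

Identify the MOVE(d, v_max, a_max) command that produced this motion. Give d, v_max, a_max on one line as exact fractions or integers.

d=741/2 v_max=39 a_max=6

final state: t=16, x=741/2, v=0 → d = 741/2
a_max = (39/2−0)/(13/4−0) = 6
max v = 39 over t∈[13/2,19/2] → v_max = 39
check: 39·(13/2+3) = 741/2 ✓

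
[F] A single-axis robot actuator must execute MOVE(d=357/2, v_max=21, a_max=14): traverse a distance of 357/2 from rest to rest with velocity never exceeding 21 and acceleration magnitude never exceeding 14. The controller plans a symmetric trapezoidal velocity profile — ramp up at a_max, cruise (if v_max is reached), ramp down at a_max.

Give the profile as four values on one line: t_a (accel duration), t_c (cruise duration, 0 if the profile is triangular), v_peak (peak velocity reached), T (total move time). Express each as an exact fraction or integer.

v_max²/a_max = 21²/14 = 63/2
357/2 ≥ 63/2 so v_max reached
t_a = 21/14 = 3/2; v_peak = 21
d_cruise = 357/2 − 63/2 = 147; t_c = 147/21 = 7
T = 2·3/2 + 7 = 10

t_a=3/2 t_c=7 v_peak=21 T=10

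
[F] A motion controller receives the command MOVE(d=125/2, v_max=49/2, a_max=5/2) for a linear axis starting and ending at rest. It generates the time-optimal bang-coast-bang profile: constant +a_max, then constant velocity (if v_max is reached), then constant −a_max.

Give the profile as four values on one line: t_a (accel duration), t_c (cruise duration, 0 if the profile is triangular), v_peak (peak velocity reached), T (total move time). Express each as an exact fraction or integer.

vₘ²/aₘ = (49/2)²/(5/2) = 2401/10
125/2 < 2401/10 → triangular
v_peak = √(125/2·5/2) = √(625/4) = 25/2
t_a = (25/2)/(5/2) = 5; t_c = 0
T = 2·5 = 10

t_a=5 t_c=0 v_peak=25/2 T=10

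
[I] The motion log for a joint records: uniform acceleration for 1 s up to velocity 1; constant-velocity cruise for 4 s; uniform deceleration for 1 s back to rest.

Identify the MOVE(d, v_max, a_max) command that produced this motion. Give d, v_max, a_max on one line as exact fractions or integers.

a_max = 1/1 = 1
d_a = ½·1·1 = 1/2; d_c = 1·4 = 4
d = 2·1/2 + 4 = 5
t_c = 4 > 0 ⇒ limit active, v_max = 1

d=5 v_max=1 a_max=1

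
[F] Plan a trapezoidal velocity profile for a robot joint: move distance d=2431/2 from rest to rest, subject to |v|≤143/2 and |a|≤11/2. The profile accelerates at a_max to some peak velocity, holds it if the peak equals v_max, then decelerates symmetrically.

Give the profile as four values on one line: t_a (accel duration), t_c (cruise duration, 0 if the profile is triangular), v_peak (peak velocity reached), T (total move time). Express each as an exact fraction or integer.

v_max²/a_max = (143/2)²/(11/2) = 1859/2
2431/2 ≥ 1859/2 so v_max reached
t_a = (143/2)/(11/2) = 13; v_peak = 143/2
d_cruise = 2431/2 − 1859/2 = 286; t_c = 286/(143/2) = 4
T = 2·13 + 4 = 30

t_a=13 t_c=4 v_peak=143/2 T=30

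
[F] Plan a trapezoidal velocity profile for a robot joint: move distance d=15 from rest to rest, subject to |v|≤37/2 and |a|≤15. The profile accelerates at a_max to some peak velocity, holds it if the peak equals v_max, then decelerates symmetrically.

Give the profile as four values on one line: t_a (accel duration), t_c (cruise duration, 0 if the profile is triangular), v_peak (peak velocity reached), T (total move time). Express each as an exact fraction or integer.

vₘ²/aₘ = (37/2)²/15 = 1369/60
15 < 1369/60 so t_c = 0
v_peak = √(15·15) = √225 = 15
t_a = 15/15 = 1; t_c = 0
T = 2·1 = 2

t_a=1 t_c=0 v_peak=15 T=2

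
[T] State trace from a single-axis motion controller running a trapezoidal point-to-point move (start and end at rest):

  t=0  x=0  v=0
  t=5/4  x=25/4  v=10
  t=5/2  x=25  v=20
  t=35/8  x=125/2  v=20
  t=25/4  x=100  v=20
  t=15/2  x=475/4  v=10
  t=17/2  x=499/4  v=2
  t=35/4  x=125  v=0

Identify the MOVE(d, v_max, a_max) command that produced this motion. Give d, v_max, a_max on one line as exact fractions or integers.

final state: t=35/4, x=125, v=0 → d = 125
a_max = (10−0)/(5/4−0) = 8
max v = 20 over t∈[5/2,25/4] → v_max = 20
check: 20·(5/2+15/4) = 125 ✓

d=125 v_max=20 a_max=8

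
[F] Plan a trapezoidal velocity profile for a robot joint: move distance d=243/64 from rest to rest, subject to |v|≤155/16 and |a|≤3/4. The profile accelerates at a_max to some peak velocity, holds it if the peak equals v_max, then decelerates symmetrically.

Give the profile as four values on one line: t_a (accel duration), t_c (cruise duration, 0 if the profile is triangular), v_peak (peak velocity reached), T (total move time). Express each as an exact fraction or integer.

v_max²/a_max = (155/16)²/(3/4) = 24025/192
243/64 < 24025/192 so t_c = 0
v_peak = √(243/64·3/4) = √(729/256) = 27/16
t_a = (27/16)/(3/4) = 9/4; t_c = 0
T = 2·9/4 = 9/2

t_a=9/4 t_c=0 v_peak=27/16 T=9/2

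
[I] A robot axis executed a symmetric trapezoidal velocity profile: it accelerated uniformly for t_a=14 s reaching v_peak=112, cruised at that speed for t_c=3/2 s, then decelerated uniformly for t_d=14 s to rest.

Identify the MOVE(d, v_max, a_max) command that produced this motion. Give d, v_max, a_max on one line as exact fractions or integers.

d=1736 v_max=112 a_max=8

a_max = 112/14 = 8
d_a = ½·112·14 = 784; d_c = 112·3/2 = 168
d = 2·784 + 168 = 1736
t_c = 3/2 > 0 so v_max = 112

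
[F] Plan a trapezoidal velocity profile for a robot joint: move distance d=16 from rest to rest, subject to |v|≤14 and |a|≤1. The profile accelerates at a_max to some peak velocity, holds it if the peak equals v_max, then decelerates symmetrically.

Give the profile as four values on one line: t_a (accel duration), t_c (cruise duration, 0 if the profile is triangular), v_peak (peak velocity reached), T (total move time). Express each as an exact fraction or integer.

(v_max)²/a_max = 14²/1 = 196
16 < 196 → triangular
v_peak = √(16·1) = √16 = 4
t_a = 4/1 = 4; t_c = 0
T = 2·4 = 8

t_a=4 t_c=0 v_peak=4 T=8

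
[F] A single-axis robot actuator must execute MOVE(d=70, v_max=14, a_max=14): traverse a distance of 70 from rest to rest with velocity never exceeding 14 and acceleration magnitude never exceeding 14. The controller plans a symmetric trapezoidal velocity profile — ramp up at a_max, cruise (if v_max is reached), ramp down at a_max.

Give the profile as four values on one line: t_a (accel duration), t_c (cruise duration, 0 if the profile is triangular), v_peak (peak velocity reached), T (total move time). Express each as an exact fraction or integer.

vₘ²/aₘ = 14²/14 = 14
70 ≥ 14 so v_max reached
t_a = 14/14 = 1; v_peak = 14
d_cruise = 70 − 14 = 56; t_c = 56/14 = 4
T = 2·1 + 4 = 6

t_a=1 t_c=4 v_peak=14 T=6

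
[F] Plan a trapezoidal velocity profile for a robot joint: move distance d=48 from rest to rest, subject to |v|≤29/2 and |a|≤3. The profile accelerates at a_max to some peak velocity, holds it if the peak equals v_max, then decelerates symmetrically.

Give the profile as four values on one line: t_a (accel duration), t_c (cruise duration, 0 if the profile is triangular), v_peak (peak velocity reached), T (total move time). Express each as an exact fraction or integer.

vₘ²/aₘ = (29/2)²/3 = 841/12
48 < 841/12 → triangular
v_peak = √(48·3) = √144 = 12
t_a = 12/3 = 4; t_c = 0
T = 2·4 = 8

t_a=4 t_c=0 v_peak=12 T=8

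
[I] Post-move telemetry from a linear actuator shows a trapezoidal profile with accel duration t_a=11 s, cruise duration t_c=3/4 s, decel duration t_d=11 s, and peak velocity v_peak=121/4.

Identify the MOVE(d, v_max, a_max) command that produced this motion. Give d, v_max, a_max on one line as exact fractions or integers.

d=5687/16 v_max=121/4 a_max=11/4

a_max = (121/4)/11 = 11/4
d_a = ½·121/4·11 = 1331/8; d_c = 121/4·3/4 = 363/16
d = 2·1331/8 + 363/16 = 5687/16
t_c = 3/4 > 0 → v_max = v_peak = 121/4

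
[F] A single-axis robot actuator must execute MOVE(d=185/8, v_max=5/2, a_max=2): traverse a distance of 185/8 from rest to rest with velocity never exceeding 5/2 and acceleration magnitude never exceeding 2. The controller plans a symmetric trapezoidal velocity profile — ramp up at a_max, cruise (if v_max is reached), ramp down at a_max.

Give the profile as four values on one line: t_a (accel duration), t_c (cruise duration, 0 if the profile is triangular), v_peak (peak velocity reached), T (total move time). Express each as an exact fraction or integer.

t_a=5/4 t_c=8 v_peak=5/2 T=21/2

(v_max)²/a_max = (5/2)²/2 = 25/8
185/8 ≥ 25/8 → trapezoidal
t_a = (5/2)/2 = 5/4; v_peak = 5/2
d_cruise = 185/8 − 25/8 = 20; t_c = 20/(5/2) = 8
T = 2·5/4 + 8 = 21/2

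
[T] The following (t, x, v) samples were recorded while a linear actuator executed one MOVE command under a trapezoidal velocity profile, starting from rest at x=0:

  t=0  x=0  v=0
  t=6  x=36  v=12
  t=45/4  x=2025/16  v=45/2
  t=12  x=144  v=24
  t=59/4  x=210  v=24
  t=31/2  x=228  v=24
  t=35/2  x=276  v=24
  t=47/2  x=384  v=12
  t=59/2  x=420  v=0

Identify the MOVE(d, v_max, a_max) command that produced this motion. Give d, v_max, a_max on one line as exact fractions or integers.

d=420 v_max=24 a_max=2

final state: t=59/2, x=420, v=0 → d = 420
a_max = (12−0)/(6−0) = 2
max v = 24 over t∈[12,35/2] → v_max = 24
check: 24·(12+11/2) = 420 ✓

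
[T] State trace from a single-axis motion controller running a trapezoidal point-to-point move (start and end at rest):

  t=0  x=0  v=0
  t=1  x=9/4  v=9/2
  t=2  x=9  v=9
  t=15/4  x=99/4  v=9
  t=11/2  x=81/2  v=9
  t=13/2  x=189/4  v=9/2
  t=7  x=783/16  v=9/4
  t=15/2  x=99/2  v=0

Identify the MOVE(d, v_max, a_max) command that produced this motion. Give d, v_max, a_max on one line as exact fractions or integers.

final state: t=15/2, x=99/2, v=0 → d = 99/2
a_max = (9/2−0)/(1−0) = 9/2
max v = 9 over t∈[2,11/2] → v_max = 9
check: 9·(2+7/2) = 99/2 ✓

d=99/2 v_max=9 a_max=9/2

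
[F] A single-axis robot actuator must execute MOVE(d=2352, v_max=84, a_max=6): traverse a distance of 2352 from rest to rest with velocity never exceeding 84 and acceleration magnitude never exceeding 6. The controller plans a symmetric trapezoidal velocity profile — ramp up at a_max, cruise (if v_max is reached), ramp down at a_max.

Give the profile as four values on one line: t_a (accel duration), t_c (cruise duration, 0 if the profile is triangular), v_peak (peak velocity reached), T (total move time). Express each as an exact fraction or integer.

t_a=14 t_c=14 v_peak=84 T=42

v_max²/a_max = 84²/6 = 1176
2352 ≥ 1176 → trapezoidal
t_a = 84/6 = 14; v_peak = 84
d_cruise = 2352 − 1176 = 1176; t_c = 1176/84 = 14
T = 2·14 + 14 = 42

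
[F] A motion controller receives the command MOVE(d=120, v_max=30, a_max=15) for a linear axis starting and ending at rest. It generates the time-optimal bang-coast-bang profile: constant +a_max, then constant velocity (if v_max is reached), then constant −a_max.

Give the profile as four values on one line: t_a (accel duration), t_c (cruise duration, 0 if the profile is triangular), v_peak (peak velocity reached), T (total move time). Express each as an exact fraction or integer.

t_a=2 t_c=2 v_peak=30 T=6

v_max²/a_max = 30²/15 = 60
120 ≥ 60 → trapezoidal
t_a = 30/15 = 2; v_peak = 30
d_cruise = 120 − 60 = 60; t_c = 60/30 = 2
T = 2·2 + 2 = 6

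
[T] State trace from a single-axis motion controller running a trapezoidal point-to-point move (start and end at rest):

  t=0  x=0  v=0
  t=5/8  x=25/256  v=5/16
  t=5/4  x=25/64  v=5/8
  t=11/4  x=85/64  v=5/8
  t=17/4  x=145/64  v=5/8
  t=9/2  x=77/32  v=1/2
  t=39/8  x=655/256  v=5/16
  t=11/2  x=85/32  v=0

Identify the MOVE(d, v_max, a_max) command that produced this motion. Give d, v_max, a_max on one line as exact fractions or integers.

final state: t=11/2, x=85/32, v=0 → d = 85/32
a_max = (5/16−0)/(5/8−0) = 1/2
max v = 5/8 over t∈[5/4,17/4] → v_max = 5/8
check: 5/8·(5/4+3) = 85/32 ✓

d=85/32 v_max=5/8 a_max=1/2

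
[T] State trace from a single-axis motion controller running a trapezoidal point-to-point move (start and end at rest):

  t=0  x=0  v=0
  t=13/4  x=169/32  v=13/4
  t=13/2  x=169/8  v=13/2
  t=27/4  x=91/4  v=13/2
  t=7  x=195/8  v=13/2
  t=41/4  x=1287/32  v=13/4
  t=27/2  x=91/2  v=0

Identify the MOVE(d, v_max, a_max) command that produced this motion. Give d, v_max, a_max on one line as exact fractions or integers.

final state: t=27/2, x=91/2, v=0 → d = 91/2
a_max = (13/4−0)/(13/4−0) = 1
max v = 13/2 over t∈[13/2,7] → v_max = 13/2
check: 13/2·(13/2+1/2) = 91/2 ✓

d=91/2 v_max=13/2 a_max=1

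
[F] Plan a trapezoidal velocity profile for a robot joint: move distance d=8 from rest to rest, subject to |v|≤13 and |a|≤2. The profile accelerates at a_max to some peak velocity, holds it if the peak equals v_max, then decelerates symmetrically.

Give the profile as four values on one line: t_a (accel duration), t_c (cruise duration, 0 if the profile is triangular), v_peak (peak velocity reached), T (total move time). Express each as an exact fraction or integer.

vₘ²/aₘ = 13²/2 = 169/2
8 < 169/2 so t_c = 0
v_peak = √(8·2) = √16 = 4
t_a = 4/2 = 2; t_c = 0
T = 2·2 = 4

t_a=2 t_c=0 v_peak=4 T=4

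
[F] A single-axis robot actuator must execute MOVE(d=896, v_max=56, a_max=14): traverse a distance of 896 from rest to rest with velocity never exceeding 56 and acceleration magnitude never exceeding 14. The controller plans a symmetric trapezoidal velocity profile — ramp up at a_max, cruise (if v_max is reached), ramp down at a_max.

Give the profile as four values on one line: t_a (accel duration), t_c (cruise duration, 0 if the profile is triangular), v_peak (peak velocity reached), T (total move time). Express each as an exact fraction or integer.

t_a=4 t_c=12 v_peak=56 T=20

vₘ²/aₘ = 56²/14 = 224
896 ≥ 224 ⇒ cruise phase
t_a = 56/14 = 4; v_peak = 56
d_cruise = 896 − 224 = 672; t_c = 672/56 = 12
T = 2·4 + 12 = 20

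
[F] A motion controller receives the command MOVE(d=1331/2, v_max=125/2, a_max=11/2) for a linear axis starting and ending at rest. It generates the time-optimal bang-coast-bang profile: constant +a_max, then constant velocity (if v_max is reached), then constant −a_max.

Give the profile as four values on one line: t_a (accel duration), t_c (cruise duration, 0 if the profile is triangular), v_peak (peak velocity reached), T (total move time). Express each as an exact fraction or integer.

(v_max)²/a_max = (125/2)²/(11/2) = 15625/22
1331/2 < 15625/22 ⇒ no cruise
v_peak = √(1331/2·11/2) = √(14641/4) = 121/2
t_a = (121/2)/(11/2) = 11; t_c = 0
T = 2·11 = 22

t_a=11 t_c=0 v_peak=121/2 T=22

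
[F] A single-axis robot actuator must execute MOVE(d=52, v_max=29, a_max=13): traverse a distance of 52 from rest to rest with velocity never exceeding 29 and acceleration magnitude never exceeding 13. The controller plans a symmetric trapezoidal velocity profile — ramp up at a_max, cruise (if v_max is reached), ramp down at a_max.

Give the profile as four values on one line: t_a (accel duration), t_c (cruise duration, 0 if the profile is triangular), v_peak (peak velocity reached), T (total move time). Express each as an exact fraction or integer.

v_max²/a_max = 29²/13 = 841/13
52 < 841/13 → triangular
v_peak = √(52·13) = √676 = 26
t_a = 26/13 = 2; t_c = 0
T = 2·2 = 4

t_a=2 t_c=0 v_peak=26 T=4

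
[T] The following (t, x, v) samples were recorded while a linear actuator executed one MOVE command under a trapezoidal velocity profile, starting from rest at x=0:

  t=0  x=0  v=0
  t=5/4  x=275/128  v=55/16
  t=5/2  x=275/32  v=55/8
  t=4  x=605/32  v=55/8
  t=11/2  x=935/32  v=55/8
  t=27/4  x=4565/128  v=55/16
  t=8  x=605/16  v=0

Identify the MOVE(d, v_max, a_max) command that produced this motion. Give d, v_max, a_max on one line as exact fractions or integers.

d=605/16 v_max=55/8 a_max=11/4

final state: t=8, x=605/16, v=0 → d = 605/16
a_max = (55/16−0)/(5/4−0) = 11/4
max v = 55/8 over t∈[5/2,11/2] → v_max = 55/8
check: 55/8·(5/2+3) = 605/16 ✓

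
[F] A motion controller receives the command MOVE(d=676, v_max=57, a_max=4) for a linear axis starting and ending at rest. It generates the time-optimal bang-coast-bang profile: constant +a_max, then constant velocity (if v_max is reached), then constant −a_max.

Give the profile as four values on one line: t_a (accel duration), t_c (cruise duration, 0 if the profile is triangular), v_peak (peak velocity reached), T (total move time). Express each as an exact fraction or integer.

t_a=13 t_c=0 v_peak=52 T=26

(v_max)²/a_max = 57²/4 = 3249/4
676 < 3249/4 so t_c = 0
v_peak = √(676·4) = √2704 = 52
t_a = 52/4 = 13; t_c = 0
T = 2·13 = 26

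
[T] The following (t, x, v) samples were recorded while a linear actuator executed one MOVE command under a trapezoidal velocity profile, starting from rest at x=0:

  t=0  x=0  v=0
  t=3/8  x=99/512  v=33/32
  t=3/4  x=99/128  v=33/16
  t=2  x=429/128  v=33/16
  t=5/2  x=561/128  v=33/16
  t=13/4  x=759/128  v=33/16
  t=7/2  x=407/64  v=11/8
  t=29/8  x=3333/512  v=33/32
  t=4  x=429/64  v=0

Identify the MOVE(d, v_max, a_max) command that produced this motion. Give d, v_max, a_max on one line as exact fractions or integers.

d=429/64 v_max=33/16 a_max=11/4

final state: t=4, x=429/64, v=0 → d = 429/64
a_max = (33/32−0)/(3/8−0) = 11/4
max v = 33/16 over t∈[3/4,13/4] → v_max = 33/16
check: 33/16·(3/4+5/2) = 429/64 ✓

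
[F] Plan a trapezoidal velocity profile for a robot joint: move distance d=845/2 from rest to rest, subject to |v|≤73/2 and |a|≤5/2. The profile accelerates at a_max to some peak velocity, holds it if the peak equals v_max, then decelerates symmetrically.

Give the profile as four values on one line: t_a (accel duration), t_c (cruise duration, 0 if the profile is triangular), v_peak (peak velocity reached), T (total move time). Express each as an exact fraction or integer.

vₘ²/aₘ = (73/2)²/(5/2) = 5329/10
845/2 < 5329/10 so t_c = 0
v_peak = √(845/2·5/2) = √(4225/4) = 65/2
t_a = (65/2)/(5/2) = 13; t_c = 0
T = 2·13 = 26

t_a=13 t_c=0 v_peak=65/2 T=26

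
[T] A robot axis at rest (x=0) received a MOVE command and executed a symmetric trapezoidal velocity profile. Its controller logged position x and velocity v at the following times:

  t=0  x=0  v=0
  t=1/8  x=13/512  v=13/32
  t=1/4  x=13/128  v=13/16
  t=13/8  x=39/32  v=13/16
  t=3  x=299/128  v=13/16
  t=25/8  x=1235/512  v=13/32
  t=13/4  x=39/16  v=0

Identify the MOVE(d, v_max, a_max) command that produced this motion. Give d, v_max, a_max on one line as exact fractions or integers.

d=39/16 v_max=13/16 a_max=13/4

final state: t=13/4, x=39/16, v=0 → d = 39/16
a_max = (13/32−0)/(1/8−0) = 13/4
max v = 13/16 over t∈[1/4,3] → v_max = 13/16
check: 13/16·(1/4+11/4) = 39/16 ✓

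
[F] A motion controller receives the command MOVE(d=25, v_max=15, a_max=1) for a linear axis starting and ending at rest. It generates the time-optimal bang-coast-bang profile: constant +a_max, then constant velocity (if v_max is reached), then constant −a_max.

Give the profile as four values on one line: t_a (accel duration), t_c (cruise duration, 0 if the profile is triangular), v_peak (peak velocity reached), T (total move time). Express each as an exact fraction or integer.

t_a=5 t_c=0 v_peak=5 T=10

(v_max)²/a_max = 15²/1 = 225
25 < 225 → triangular
v_peak = √(25·1) = √25 = 5
t_a = 5/1 = 5; t_c = 0
T = 2·5 = 10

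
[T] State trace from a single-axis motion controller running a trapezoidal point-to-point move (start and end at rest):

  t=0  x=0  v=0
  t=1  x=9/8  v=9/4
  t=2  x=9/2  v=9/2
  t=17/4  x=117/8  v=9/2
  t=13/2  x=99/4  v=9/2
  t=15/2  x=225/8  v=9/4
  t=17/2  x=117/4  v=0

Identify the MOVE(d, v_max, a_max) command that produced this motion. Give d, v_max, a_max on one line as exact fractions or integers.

d=117/4 v_max=9/2 a_max=9/4

final state: t=17/2, x=117/4, v=0 → d = 117/4
a_max = (9/4−0)/(1−0) = 9/4
max v = 9/2 over t∈[2,13/2] → v_max = 9/2
check: 9/2·(2+9/2) = 117/4 ✓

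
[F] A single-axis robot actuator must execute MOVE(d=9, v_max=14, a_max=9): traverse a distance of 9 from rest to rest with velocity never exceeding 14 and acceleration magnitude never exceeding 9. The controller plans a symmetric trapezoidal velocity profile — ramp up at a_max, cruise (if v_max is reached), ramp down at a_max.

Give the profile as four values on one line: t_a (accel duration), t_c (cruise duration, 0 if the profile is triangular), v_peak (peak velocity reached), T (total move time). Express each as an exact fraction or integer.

(v_max)²/a_max = 14²/9 = 196/9
9 < 196/9 ⇒ no cruise
v_peak = √(9·9) = √81 = 9
t_a = 9/9 = 1; t_c = 0
T = 2·1 = 2

t_a=1 t_c=0 v_peak=9 T=2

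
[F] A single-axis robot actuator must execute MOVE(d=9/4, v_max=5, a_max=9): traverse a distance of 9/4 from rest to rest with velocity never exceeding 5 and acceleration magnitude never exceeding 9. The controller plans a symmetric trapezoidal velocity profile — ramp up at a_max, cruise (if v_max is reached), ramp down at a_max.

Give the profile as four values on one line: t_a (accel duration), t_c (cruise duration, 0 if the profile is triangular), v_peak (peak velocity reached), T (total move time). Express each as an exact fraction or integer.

t_a=1/2 t_c=0 v_peak=9/2 T=1

v_max²/a_max = 5²/9 = 25/9
9/4 < 25/9 so t_c = 0
v_peak = √(9/4·9) = √(81/4) = 9/2
t_a = (9/2)/9 = 1/2; t_c = 0
T = 2·1/2 = 1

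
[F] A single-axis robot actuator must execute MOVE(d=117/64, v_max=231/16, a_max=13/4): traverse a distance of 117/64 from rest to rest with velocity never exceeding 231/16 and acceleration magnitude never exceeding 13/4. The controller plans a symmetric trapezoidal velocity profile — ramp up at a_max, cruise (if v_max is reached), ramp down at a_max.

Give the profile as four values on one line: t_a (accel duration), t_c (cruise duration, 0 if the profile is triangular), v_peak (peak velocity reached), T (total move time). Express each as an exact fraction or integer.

v_max²/a_max = (231/16)²/(13/4) = 53361/832
117/64 < 53361/832 ⇒ no cruise
v_peak = √(117/64·13/4) = √(1521/256) = 39/16
t_a = (39/16)/(13/4) = 3/4; t_c = 0
T = 2·3/4 = 3/2

t_a=3/4 t_c=0 v_peak=39/16 T=3/2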